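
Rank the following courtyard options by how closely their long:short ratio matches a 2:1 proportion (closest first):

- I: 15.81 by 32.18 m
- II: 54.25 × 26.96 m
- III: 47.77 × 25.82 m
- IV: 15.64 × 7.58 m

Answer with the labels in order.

II, I, IV, III

I: 32.18/15.81 ≈ 2.035 → |2.035 − 2.000| = 0.035
II: 54.25/26.96 ≈ 2.012 → |2.012 − 2.000| = 0.012
III: 47.77/25.82 ≈ 1.850 → |1.850 − 2.000| = 0.150
IV: 15.64/7.58 ≈ 2.063 → |2.063 − 2.000| = 0.063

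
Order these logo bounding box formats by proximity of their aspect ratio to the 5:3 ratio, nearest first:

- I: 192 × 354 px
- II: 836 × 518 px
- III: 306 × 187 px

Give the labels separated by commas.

Ratios: I = 354 / 192 ≈ 1.844; II = 836 / 518 ≈ 1.614; III = 306 / 187 ≈ 1.636.
|Δ from 1.667|: I 0.177; II 0.053; III 0.031.

III, II, I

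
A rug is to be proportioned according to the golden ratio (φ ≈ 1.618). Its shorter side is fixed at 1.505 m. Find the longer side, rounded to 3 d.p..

2.435 m

golden ratio ≈ 1.61803.
Longer side = 1.505 × 1.61803 ≈ 2.43514 → 2.435 m.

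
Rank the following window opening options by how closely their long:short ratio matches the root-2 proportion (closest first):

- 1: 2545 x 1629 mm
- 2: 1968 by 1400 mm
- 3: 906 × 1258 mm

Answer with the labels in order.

Ratios: 1 = 2545 / 1629 ≈ 1.562; 2 = 1968 / 1400 ≈ 1.406; 3 = 1258 / 906 ≈ 1.389.
|Δ from 1.414|: 1 0.148; 2 0.008; 3 0.025.

2, 3, 1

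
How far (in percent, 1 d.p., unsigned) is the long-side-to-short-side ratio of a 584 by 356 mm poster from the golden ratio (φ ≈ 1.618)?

Ratio = 584 / 356 ≈ 1.6404.
Ideal golden ratio ≈ 1.6180. |1.6404 − 1.6180| / 1.6180 ≈ 1.38% → 1.4%.

1.4%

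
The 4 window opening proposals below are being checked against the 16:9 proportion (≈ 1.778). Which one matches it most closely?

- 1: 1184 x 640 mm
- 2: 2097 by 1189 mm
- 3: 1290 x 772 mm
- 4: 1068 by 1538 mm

Ratios (long/short): 1 ≈ 1.850; 2 ≈ 1.764; 3 ≈ 1.671; 4 ≈ 1.440.
16:9 ≈ 1.778; option 2 is nearest (Δ 0.014).

2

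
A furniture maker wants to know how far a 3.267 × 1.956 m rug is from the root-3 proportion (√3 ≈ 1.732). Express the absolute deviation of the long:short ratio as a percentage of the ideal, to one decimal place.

Ratio = 3.267 / 1.956 ≈ 1.6702.
Ideal root-3 ≈ 1.7321. |1.6702 − 1.7321| / 1.7321 ≈ 3.57% → 3.6%.

3.6%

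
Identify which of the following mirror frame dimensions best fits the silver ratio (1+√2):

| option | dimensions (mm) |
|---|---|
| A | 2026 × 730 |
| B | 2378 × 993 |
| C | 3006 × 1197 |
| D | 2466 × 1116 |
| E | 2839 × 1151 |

B

Target silver ratio ≈ 2.414.
A: 2.775 (Δ0.361)  B: 2.395 (Δ0.019)  C: 2.511 (Δ0.097)  D: 2.210 (Δ0.204)  E: 2.467 (Δ0.053)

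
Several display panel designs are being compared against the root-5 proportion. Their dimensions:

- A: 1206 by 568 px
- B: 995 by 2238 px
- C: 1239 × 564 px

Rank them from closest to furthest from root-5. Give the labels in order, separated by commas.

B, C, A

Ratios: A = 1206 / 568 ≈ 2.123; B = 2238 / 995 ≈ 2.249; C = 1239 / 564 ≈ 2.197.
|Δ from 2.236|: A 0.113; B 0.013; C 0.039.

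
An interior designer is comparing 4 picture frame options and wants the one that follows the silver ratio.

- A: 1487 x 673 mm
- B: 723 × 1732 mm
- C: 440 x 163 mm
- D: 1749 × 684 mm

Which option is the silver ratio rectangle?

Target silver ratio ≈ 2.414.
A: 2.210 (Δ0.204)  B: 2.396 (Δ0.018)  C: 2.699 (Δ0.285)  D: 2.557 (Δ0.143)

B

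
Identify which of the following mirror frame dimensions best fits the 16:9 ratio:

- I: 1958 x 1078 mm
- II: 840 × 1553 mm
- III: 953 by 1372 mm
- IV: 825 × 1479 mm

IV

Ratios (long/short): I ≈ 1.816; II ≈ 1.849; III ≈ 1.440; IV ≈ 1.793.
16:9 ≈ 1.778; option IV is nearest (Δ 0.015).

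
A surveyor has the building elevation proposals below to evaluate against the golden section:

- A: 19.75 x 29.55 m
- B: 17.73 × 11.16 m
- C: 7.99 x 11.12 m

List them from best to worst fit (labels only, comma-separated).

Ratios: A = 29.55 / 19.75 ≈ 1.496; B = 17.73 / 11.16 ≈ 1.589; C = 11.12 / 7.99 ≈ 1.392.
|Δ from 1.618|: A 0.122; B 0.029; C 0.226.

B, A, C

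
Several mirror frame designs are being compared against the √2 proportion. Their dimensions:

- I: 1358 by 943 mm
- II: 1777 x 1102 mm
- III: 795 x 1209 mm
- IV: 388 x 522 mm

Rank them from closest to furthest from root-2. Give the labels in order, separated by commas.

I: 1358/943 ≈ 1.440 → |1.440 − 1.414| = 0.026
II: 1777/1102 ≈ 1.613 → |1.613 − 1.414| = 0.199
III: 1209/795 ≈ 1.521 → |1.521 − 1.414| = 0.107
IV: 522/388 ≈ 1.345 → |1.345 − 1.414| = 0.069

I, IV, III, II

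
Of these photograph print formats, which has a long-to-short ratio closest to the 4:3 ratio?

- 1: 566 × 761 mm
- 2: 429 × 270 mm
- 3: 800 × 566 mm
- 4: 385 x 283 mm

Ratios (long/short): 1 ≈ 1.345; 2 ≈ 1.589; 3 ≈ 1.413; 4 ≈ 1.360.
4:3 ≈ 1.333; option 1 is nearest (Δ 0.012).

1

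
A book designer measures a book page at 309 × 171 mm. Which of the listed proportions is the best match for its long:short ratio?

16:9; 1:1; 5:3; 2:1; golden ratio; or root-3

16:9

309/171 ≈ 1.807. Nearest candidates are 16:9 (1.778, off by 0.029) and root-3 (1.732, off by 0.075).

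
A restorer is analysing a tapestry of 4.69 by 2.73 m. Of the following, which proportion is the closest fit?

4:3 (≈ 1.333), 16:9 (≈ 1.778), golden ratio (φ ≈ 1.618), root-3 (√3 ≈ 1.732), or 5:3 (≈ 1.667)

root-3

4.69/2.73 ≈ 1.718. Nearest candidates are root-3 (1.732, off by 0.014) and 5:3 (1.667, off by 0.051).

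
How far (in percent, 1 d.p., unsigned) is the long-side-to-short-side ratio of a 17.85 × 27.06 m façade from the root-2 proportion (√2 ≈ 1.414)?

7.2%

Ratio = 27.06 / 17.85 ≈ 1.5160.
Ideal root-2 ≈ 1.4142. |1.5160 − 1.4142| / 1.4142 ≈ 7.20% → 7.2%.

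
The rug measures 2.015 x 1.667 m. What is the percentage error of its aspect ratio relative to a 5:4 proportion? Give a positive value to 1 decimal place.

3.3%

Ratio = 2.015 / 1.667 ≈ 1.2088.
Ideal 5:4 = 1.2500. |1.2088 − 1.2500| / 1.2500 ≈ 3.30% → 3.3%.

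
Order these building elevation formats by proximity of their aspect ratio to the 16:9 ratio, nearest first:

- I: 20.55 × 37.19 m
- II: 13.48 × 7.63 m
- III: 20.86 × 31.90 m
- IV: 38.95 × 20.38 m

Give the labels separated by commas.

I: 37.19/20.55 ≈ 1.810 → |1.810 − 1.778| = 0.032
II: 13.48/7.63 ≈ 1.767 → |1.767 − 1.778| = 0.011
III: 31.90/20.86 ≈ 1.529 → |1.529 − 1.778| = 0.249
IV: 38.95/20.38 ≈ 1.911 → |1.911 − 1.778| = 0.133

II, I, IV, III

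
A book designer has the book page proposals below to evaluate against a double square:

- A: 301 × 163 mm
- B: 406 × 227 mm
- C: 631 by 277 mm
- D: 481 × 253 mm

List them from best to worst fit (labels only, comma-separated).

D, A, B, C

A: 301/163 ≈ 1.847 → |1.847 − 2.000| = 0.153
B: 406/227 ≈ 1.789 → |1.789 − 2.000| = 0.211
C: 631/277 ≈ 2.278 → |2.278 − 2.000| = 0.278
D: 481/253 ≈ 1.901 → |1.901 − 2.000| = 0.099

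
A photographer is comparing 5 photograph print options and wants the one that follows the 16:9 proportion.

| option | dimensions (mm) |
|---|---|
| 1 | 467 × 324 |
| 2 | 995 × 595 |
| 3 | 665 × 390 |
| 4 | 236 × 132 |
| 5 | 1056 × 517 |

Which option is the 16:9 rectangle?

4

Ratios (long/short): 1 ≈ 1.441; 2 ≈ 1.672; 3 ≈ 1.705; 4 ≈ 1.788; 5 ≈ 2.043.
16:9 ≈ 1.778; option 4 is nearest (Δ 0.010).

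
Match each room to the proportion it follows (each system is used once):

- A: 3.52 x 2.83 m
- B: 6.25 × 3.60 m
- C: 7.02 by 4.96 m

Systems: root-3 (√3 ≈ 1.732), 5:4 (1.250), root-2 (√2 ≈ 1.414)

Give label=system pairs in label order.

A=5:4, B=root-3, C=root-2

Ratios: A ≈ 1.244; B ≈ 1.736; C ≈ 1.415.
Targets: root-3 ≈ 1.732; 5:4 ≈ 1.250; root-2 ≈ 1.414.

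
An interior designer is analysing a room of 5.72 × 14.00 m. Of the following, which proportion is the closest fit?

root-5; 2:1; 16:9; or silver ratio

silver ratio

14.00/5.72 ≈ 2.448. Nearest candidates are silver ratio (2.414, off by 0.034) and root-5 (2.236, off by 0.212).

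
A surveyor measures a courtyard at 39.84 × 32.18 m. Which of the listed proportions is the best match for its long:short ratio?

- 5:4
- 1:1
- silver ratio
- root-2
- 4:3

5:4

39.84/32.18 ≈ 1.238. Nearest candidates are 5:4 (1.250, off by 0.012) and 4:3 (1.333, off by 0.095).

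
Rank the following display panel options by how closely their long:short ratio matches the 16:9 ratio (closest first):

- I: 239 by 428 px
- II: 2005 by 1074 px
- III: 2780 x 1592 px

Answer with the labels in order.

I, III, II

Ratios: I = 428 / 239 ≈ 1.791; II = 2005 / 1074 ≈ 1.867; III = 2780 / 1592 ≈ 1.746.
|Δ from 1.778|: I 0.013; II 0.089; III 0.032.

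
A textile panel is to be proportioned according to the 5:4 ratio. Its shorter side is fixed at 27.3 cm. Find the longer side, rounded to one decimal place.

34.1 cm

5:4 = 1.25000.
Longer side = 27.3 × 1.25000 ≈ 34.125 → 34.1 cm.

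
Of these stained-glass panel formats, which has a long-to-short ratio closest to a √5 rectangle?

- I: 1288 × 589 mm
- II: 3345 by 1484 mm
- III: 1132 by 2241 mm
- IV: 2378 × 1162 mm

Ratios (long/short): I ≈ 2.187; II ≈ 2.254; III ≈ 1.980; IV ≈ 2.046.
root-5 ≈ 2.236; option II is nearest (Δ 0.018).

II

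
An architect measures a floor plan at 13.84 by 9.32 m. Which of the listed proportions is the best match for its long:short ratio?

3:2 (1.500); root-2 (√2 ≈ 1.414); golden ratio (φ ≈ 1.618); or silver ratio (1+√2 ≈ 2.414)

3:2

Ratio = 13.84 / 9.32 ≈ 1.485.
Distances: 3:2 1.500 (Δ 0.015); root-2 1.414 (Δ 0.071); golden ratio 1.618 (Δ 0.133); silver ratio 2.414 (Δ 0.929).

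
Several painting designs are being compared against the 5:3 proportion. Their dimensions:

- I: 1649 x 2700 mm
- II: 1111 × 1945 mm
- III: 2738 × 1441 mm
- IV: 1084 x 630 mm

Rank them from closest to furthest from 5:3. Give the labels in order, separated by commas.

Ratios: I = 2700 / 1649 ≈ 1.637; II = 1945 / 1111 ≈ 1.751; III = 2738 / 1441 ≈ 1.900; IV = 1084 / 630 ≈ 1.721.
|Δ from 1.667|: I 0.030; II 0.084; III 0.233; IV 0.054.

I, IV, II, III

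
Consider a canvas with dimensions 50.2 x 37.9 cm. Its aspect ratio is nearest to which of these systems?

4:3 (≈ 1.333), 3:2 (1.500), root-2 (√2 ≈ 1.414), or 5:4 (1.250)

Ratio = 50.2 / 37.9 ≈ 1.325.
Distances: 4:3 1.333 (Δ 0.008); 3:2 1.500 (Δ 0.175); root-2 1.414 (Δ 0.089); 5:4 1.250 (Δ 0.075).

4:3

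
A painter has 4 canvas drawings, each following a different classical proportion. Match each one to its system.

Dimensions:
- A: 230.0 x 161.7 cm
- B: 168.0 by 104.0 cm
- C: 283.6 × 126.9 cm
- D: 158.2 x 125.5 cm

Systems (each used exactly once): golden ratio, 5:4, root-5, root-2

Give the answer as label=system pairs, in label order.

A=root-2, B=golden ratio, C=root-5, D=5:4

A = 230.0/161.7 ≈ 1.422 → root-2 (1.414)
B = 168.0/104.0 ≈ 1.615 → golden ratio (1.618)
C = 283.6/126.9 ≈ 2.235 → root-5 (2.236)
D = 158.2/125.5 ≈ 1.261 → 5:4 (1.250)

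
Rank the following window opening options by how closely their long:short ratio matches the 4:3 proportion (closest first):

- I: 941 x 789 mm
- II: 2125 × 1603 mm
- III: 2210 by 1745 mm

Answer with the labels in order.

II, III, I

Ratios: I = 941 / 789 ≈ 1.193; II = 2125 / 1603 ≈ 1.326; III = 2210 / 1745 ≈ 1.266.
|Δ from 1.333|: I 0.140; II 0.007; III 0.067.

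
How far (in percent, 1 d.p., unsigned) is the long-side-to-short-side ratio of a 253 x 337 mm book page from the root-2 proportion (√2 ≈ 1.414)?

Ratio = 337 / 253 ≈ 1.3320.
Ideal root-2 ≈ 1.4142. |1.3320 − 1.4142| / 1.4142 ≈ 5.81% → 5.8%.

5.8%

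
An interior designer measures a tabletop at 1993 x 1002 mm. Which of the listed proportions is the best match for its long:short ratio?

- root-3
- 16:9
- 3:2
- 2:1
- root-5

Ratio = 1993 / 1002 ≈ 1.989.
Distances: root-3 1.732 (Δ 0.257); 16:9 1.778 (Δ 0.211); 3:2 1.500 (Δ 0.489); 2:1 2.000 (Δ 0.011); root-5 2.236 (Δ 0.247).

2:1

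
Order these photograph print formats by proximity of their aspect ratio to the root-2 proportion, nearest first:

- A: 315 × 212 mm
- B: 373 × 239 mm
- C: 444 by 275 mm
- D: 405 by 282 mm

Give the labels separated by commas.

D, A, B, C

Ratios: A = 315 / 212 ≈ 1.486; B = 373 / 239 ≈ 1.561; C = 444 / 275 ≈ 1.615; D = 405 / 282 ≈ 1.436.
|Δ from 1.414|: A 0.072; B 0.147; C 0.201; D 0.022.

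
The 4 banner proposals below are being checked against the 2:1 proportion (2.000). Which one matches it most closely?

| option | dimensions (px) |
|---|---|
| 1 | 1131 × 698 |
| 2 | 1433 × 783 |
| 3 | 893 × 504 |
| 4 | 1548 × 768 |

4

Target 2:1 ≈ 2.000.
1: 1.620 (Δ0.380)  2: 1.830 (Δ0.170)  3: 1.772 (Δ0.228)  4: 2.016 (Δ0.016)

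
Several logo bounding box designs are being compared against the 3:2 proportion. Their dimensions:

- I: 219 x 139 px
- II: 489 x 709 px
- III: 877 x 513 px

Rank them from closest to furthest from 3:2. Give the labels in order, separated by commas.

II, I, III

I: 219/139 ≈ 1.576 → |1.576 − 1.500| = 0.076
II: 709/489 ≈ 1.450 → |1.450 − 1.500| = 0.050
III: 877/513 ≈ 1.710 → |1.710 − 1.500| = 0.210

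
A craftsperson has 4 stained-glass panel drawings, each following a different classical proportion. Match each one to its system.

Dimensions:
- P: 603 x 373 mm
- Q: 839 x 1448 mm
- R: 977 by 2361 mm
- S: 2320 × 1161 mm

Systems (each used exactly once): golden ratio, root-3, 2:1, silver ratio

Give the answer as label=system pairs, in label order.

Ratios: P ≈ 1.617; Q ≈ 1.726; R ≈ 2.417; S ≈ 1.998.
Targets: golden ratio ≈ 1.618; root-3 ≈ 1.732; 2:1 ≈ 2.000; silver ratio ≈ 2.414.

P=golden ratio, Q=root-3, R=silver ratio, S=2:1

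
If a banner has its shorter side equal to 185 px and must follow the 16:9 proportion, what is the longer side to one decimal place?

328.9 px

16:9 ≈ 1.77778.
Longer side = 185 × 1.77778 ≈ 328.889 → 328.9 px.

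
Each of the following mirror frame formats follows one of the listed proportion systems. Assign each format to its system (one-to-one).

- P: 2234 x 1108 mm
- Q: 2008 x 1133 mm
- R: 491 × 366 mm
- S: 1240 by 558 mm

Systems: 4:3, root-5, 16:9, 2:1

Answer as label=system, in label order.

P=2:1, Q=16:9, R=4:3, S=root-5

P = 2234/1108 ≈ 2.016 → 2:1 (2.000)
Q = 2008/1133 ≈ 1.772 → 16:9 (1.778)
R = 491/366 ≈ 1.342 → 4:3 (1.333)
S = 1240/558 ≈ 2.222 → root-5 (2.236)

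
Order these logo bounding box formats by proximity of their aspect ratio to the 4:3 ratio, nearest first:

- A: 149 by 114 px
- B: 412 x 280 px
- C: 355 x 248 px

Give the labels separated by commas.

A: 149/114 ≈ 1.307 → |1.307 − 1.333| = 0.026
B: 412/280 ≈ 1.471 → |1.471 − 1.333| = 0.138
C: 355/248 ≈ 1.431 → |1.431 − 1.333| = 0.098

A, C, B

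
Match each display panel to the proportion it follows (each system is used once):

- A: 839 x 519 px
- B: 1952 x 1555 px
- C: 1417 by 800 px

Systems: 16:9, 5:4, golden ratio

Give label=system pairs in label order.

A=golden ratio, B=5:4, C=16:9

Ratios: A ≈ 1.617; B ≈ 1.255; C ≈ 1.771.
Targets: 16:9 ≈ 1.778; 5:4 ≈ 1.250; golden ratio ≈ 1.618.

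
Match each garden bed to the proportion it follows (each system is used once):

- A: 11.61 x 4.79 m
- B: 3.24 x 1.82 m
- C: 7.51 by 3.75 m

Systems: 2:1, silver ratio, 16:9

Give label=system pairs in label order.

A=silver ratio, B=16:9, C=2:1

Ratios: A ≈ 2.424; B ≈ 1.780; C ≈ 2.003.
Targets: 2:1 ≈ 2.000; silver ratio ≈ 2.414; 16:9 ≈ 1.778.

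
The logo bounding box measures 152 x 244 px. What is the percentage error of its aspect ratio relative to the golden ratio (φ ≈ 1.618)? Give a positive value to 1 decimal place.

Ratio = 244 / 152 ≈ 1.6053.
Ideal golden ratio ≈ 1.6180. |1.6053 − 1.6180| / 1.6180 ≈ 0.78% → 0.8%.

0.8%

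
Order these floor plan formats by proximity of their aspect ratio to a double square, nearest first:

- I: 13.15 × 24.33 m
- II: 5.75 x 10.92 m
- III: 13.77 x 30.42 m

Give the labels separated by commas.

Ratios: I = 24.33 / 13.15 ≈ 1.850; II = 10.92 / 5.75 ≈ 1.899; III = 30.42 / 13.77 ≈ 2.209.
|Δ from 2.000|: I 0.150; II 0.101; III 0.209.

II, I, III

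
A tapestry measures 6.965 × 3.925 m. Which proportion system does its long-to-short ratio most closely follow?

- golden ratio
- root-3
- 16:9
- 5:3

Ratio = 6.965 / 3.925 ≈ 1.775.
Distances: golden ratio 1.618 (Δ 0.157); root-3 1.732 (Δ 0.043); 16:9 1.778 (Δ 0.003); 5:3 1.667 (Δ 0.108).

16:9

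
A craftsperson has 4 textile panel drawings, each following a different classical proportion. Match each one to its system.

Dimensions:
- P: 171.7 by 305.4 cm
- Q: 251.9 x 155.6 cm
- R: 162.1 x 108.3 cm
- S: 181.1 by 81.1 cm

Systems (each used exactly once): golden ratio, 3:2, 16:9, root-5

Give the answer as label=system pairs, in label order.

P=16:9, Q=golden ratio, R=3:2, S=root-5

Ratios: P ≈ 1.779; Q ≈ 1.619; R ≈ 1.497; S ≈ 2.233.
Targets: golden ratio ≈ 1.618; 3:2 ≈ 1.500; 16:9 ≈ 1.778; root-5 ≈ 2.236.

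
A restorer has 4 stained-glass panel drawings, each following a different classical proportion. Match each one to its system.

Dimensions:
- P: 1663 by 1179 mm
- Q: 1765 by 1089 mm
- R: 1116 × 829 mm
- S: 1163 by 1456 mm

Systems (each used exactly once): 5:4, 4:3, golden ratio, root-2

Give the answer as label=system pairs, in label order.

Ratios: P ≈ 1.411; Q ≈ 1.621; R ≈ 1.346; S ≈ 1.252.
Targets: 5:4 ≈ 1.250; 4:3 ≈ 1.333; golden ratio ≈ 1.618; root-2 ≈ 1.414.

P=root-2, Q=golden ratio, R=4:3, S=5:4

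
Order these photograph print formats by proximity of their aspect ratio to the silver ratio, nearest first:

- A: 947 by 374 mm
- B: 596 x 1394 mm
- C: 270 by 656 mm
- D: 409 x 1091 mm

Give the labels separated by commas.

A: 947/374 ≈ 2.532 → |2.532 − 2.414| = 0.118
B: 1394/596 ≈ 2.339 → |2.339 − 2.414| = 0.075
C: 656/270 ≈ 2.430 → |2.430 − 2.414| = 0.016
D: 1091/409 ≈ 2.667 → |2.667 − 2.414| = 0.253

C, B, A, D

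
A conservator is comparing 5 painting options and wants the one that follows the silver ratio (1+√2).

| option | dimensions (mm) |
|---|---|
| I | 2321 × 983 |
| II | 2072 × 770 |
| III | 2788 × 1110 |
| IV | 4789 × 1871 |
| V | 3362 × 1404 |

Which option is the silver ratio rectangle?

V

Target silver ratio ≈ 2.414.
I: 2.361 (Δ0.053)  II: 2.691 (Δ0.277)  III: 2.512 (Δ0.098)  IV: 2.560 (Δ0.146)  V: 2.395 (Δ0.019)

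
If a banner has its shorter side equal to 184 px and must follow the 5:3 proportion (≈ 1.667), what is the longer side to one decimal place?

306.7 px

5:3 ≈ 1.66667.
Longer side = 184 × 1.66667 ≈ 306.667 → 306.7 px.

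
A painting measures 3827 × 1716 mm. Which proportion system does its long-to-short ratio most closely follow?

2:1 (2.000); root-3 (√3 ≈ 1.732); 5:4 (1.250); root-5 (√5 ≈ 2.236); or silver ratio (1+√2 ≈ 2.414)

Ratio = 3827 / 1716 ≈ 2.230.
Distances: 2:1 2.000 (Δ 0.230); root-3 1.732 (Δ 0.498); 5:4 1.250 (Δ 0.980); root-5 2.236 (Δ 0.006); silver ratio 2.414 (Δ 0.184).

root-5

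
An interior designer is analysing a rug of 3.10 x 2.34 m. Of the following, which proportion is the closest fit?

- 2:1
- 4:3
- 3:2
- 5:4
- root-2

4:3

Ratio = 3.10 / 2.34 ≈ 1.325.
Distances: 2:1 2.000 (Δ 0.675); 4:3 1.333 (Δ 0.008); 3:2 1.500 (Δ 0.175); 5:4 1.250 (Δ 0.075); root-2 1.414 (Δ 0.089).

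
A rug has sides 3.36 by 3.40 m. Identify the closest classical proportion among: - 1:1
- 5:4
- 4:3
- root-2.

3.40/3.36 ≈ 1.012. Nearest candidates are 1:1 (1.000, off by 0.012) and 5:4 (1.250, off by 0.238).

1:1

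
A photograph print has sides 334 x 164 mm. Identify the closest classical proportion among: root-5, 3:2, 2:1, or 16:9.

2:1

Ratio = 334 / 164 ≈ 2.037.
Distances: root-5 2.236 (Δ 0.199); 3:2 1.500 (Δ 0.537); 2:1 2.000 (Δ 0.037); 16:9 1.778 (Δ 0.259).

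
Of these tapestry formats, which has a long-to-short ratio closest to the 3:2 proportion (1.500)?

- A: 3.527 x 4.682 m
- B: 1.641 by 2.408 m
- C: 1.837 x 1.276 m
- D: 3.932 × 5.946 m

Ratios (long/short): A ≈ 1.327; B ≈ 1.467; C ≈ 1.440; D ≈ 1.512.
3:2 ≈ 1.500; option D is nearest (Δ 0.012).

D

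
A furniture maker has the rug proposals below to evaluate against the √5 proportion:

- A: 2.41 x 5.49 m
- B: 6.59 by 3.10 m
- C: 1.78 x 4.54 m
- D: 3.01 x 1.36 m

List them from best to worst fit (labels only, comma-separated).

D, A, B, C

Ratios: A = 5.49 / 2.41 ≈ 2.278; B = 6.59 / 3.10 ≈ 2.126; C = 4.54 / 1.78 ≈ 2.551; D = 3.01 / 1.36 ≈ 2.213.
|Δ from 2.236|: A 0.042; B 0.110; C 0.315; D 0.023.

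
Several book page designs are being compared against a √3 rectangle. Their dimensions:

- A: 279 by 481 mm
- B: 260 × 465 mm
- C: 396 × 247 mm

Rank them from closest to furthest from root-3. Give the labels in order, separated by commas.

A, B, C

A: 481/279 ≈ 1.724 → |1.724 − 1.732| = 0.008
B: 465/260 ≈ 1.788 → |1.788 − 1.732| = 0.056
C: 396/247 ≈ 1.603 → |1.603 − 1.732| = 0.129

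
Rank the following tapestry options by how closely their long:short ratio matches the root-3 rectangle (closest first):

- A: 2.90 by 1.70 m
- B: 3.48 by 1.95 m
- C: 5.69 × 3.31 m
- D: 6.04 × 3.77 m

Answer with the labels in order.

Ratios: A = 2.90 / 1.70 ≈ 1.706; B = 3.48 / 1.95 ≈ 1.785; C = 5.69 / 3.31 ≈ 1.719; D = 6.04 / 3.77 ≈ 1.602.
|Δ from 1.732|: A 0.026; B 0.053; C 0.013; D 0.130.

C, A, B, D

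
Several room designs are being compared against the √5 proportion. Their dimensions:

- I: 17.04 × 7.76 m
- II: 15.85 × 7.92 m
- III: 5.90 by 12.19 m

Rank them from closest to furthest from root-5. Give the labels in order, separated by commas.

I: 17.04/7.76 ≈ 2.196 → |2.196 − 2.236| = 0.040
II: 15.85/7.92 ≈ 2.001 → |2.001 − 2.236| = 0.235
III: 12.19/5.90 ≈ 2.066 → |2.066 − 2.236| = 0.170

I, III, II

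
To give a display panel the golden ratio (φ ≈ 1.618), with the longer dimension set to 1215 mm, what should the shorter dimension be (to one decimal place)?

golden ratio ≈ 1.61803.
Shorter side = 1215 ÷ 1.61803 ≈ 750.913 → 750.9 mm.

750.9 mm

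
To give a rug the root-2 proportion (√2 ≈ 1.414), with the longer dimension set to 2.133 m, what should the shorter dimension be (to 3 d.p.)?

root-2 ≈ 1.41421.
Shorter side = 2.133 ÷ 1.41421 ≈ 1.50826 → 1.508 m.

1.508 m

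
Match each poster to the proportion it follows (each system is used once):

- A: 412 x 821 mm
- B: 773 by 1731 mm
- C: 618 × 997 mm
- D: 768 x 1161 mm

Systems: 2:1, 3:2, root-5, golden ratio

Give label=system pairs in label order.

Ratios: A ≈ 1.993; B ≈ 2.239; C ≈ 1.613; D ≈ 1.512.
Targets: 2:1 ≈ 2.000; 3:2 ≈ 1.500; root-5 ≈ 2.236; golden ratio ≈ 1.618.

A=2:1, B=root-5, C=golden ratio, D=3:2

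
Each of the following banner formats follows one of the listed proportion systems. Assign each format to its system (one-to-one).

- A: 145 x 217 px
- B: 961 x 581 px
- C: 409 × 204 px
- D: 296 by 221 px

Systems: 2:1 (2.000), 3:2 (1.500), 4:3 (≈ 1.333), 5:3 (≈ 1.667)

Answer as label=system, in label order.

A=3:2, B=5:3, C=2:1, D=4:3

Ratios: A ≈ 1.497; B ≈ 1.654; C ≈ 2.005; D ≈ 1.339.
Targets: 2:1 ≈ 2.000; 3:2 ≈ 1.500; 4:3 ≈ 1.333; 5:3 ≈ 1.667.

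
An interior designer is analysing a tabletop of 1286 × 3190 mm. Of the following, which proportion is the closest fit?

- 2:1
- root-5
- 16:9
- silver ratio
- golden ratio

3190/1286 ≈ 2.481. Nearest candidates are silver ratio (2.414, off by 0.067) and root-5 (2.236, off by 0.245).

silver ratio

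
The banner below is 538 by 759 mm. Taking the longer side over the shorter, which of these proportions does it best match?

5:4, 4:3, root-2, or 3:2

root-2

759/538 ≈ 1.411. Nearest candidates are root-2 (1.414, off by 0.003) and 4:3 (1.333, off by 0.078).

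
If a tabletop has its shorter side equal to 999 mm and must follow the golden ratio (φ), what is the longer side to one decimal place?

golden ratio ≈ 1.61803.
Longer side = 999 × 1.61803 ≈ 1616.412 → 1616.4 mm.

1616.4 mm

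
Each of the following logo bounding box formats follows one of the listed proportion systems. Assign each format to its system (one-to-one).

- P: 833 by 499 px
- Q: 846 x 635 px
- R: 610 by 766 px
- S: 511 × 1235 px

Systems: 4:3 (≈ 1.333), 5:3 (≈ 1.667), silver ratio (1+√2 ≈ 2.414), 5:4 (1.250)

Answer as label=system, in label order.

P = 833/499 ≈ 1.669 → 5:3 (1.667)
Q = 846/635 ≈ 1.332 → 4:3 (1.333)
R = 766/610 ≈ 1.256 → 5:4 (1.250)
S = 1235/511 ≈ 2.417 → silver ratio (2.414)

P=5:3, Q=4:3, R=5:4, S=silver ratio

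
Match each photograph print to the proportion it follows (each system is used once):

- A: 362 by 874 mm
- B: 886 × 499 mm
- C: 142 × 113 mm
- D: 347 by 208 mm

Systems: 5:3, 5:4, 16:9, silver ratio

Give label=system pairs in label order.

Ratios: A ≈ 2.414; B ≈ 1.776; C ≈ 1.257; D ≈ 1.668.
Targets: 5:3 ≈ 1.667; 5:4 ≈ 1.250; 16:9 ≈ 1.778; silver ratio ≈ 2.414.

A=silver ratio, B=16:9, C=5:4, D=5:3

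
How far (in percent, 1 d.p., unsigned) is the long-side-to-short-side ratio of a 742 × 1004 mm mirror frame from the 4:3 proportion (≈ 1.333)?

1.5%

Ratio = 1004 / 742 ≈ 1.3531.
Ideal 4:3 ≈ 1.3333. |1.3531 − 1.3333| / 1.3333 ≈ 1.49% → 1.5%.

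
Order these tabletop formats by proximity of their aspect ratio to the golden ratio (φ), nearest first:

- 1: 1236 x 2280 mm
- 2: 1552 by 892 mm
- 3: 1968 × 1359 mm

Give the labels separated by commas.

2, 3, 1

Ratios: 1 = 2280 / 1236 ≈ 1.845; 2 = 1552 / 892 ≈ 1.740; 3 = 1968 / 1359 ≈ 1.448.
|Δ from 1.618|: 1 0.227; 2 0.122; 3 0.170.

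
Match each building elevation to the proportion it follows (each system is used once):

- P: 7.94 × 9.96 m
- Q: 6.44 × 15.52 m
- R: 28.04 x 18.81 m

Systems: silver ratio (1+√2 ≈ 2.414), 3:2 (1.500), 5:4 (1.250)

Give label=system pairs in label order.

P=5:4, Q=silver ratio, R=3:2

Ratios: P ≈ 1.254; Q ≈ 2.410; R ≈ 1.491.
Targets: silver ratio ≈ 2.414; 3:2 ≈ 1.500; 5:4 ≈ 1.250.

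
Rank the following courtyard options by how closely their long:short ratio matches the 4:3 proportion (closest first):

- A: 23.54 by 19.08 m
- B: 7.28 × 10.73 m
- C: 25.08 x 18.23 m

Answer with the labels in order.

A: 23.54/19.08 ≈ 1.234 → |1.234 − 1.333| = 0.099
B: 10.73/7.28 ≈ 1.474 → |1.474 − 1.333| = 0.141
C: 25.08/18.23 ≈ 1.376 → |1.376 − 1.333| = 0.043

C, A, B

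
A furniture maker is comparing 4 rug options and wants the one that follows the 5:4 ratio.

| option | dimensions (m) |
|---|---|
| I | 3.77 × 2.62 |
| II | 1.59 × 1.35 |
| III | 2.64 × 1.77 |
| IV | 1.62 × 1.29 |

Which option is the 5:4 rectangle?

Target 5:4 ≈ 1.250.
I: 1.439 (Δ0.189)  II: 1.178 (Δ0.072)  III: 1.492 (Δ0.242)  IV: 1.256 (Δ0.006)

IV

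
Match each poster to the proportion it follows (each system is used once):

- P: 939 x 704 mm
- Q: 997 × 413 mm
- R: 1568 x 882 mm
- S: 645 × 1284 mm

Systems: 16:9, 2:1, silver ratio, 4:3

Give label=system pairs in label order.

P = 939/704 ≈ 1.334 → 4:3 (1.333)
Q = 997/413 ≈ 2.414 → silver ratio (2.414)
R = 1568/882 ≈ 1.778 → 16:9 (1.778)
S = 1284/645 ≈ 1.991 → 2:1 (2.000)

P=4:3, Q=silver ratio, R=16:9, S=2:1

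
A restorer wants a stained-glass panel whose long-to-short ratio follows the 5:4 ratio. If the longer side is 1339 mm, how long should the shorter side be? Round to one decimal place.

5:4 = 1.25000.
Shorter side = 1339 ÷ 1.25000 ≈ 1071.200 → 1071.2 mm.

1071.2 mm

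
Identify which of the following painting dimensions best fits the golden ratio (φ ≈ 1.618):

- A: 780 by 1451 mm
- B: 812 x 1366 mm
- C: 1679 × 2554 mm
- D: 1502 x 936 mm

Ratios (long/short): A ≈ 1.860; B ≈ 1.682; C ≈ 1.521; D ≈ 1.605.
golden ratio ≈ 1.618; option D is nearest (Δ 0.013).

D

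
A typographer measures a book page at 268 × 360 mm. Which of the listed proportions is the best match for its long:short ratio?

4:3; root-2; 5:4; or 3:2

4:3

360/268 ≈ 1.343. Nearest candidates are 4:3 (1.333, off by 0.010) and root-2 (1.414, off by 0.071).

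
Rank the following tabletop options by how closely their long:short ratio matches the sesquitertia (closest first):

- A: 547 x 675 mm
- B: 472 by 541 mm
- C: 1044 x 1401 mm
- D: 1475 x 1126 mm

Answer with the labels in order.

C, D, A, B

A: 675/547 ≈ 1.234 → |1.234 − 1.333| = 0.099
B: 541/472 ≈ 1.146 → |1.146 − 1.333| = 0.187
C: 1401/1044 ≈ 1.342 → |1.342 − 1.333| = 0.009
D: 1475/1126 ≈ 1.310 → |1.310 − 1.333| = 0.023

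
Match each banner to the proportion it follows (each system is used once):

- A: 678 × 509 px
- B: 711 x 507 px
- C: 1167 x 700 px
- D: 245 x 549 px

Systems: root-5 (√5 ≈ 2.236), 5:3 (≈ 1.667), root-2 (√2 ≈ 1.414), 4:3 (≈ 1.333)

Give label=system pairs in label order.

A=4:3, B=root-2, C=5:3, D=root-5

Ratios: A ≈ 1.332; B ≈ 1.402; C ≈ 1.667; D ≈ 2.241.
Targets: root-5 ≈ 2.236; 5:3 ≈ 1.667; root-2 ≈ 1.414; 4:3 ≈ 1.333.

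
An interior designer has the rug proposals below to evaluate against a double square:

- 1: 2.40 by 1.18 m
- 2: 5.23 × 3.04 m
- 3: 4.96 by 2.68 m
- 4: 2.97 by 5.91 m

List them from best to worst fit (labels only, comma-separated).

4, 1, 3, 2

1: 2.40/1.18 ≈ 2.034 → |2.034 − 2.000| = 0.034
2: 5.23/3.04 ≈ 1.720 → |1.720 − 2.000| = 0.280
3: 4.96/2.68 ≈ 1.851 → |1.851 − 2.000| = 0.149
4: 5.91/2.97 ≈ 1.990 → |1.990 − 2.000| = 0.010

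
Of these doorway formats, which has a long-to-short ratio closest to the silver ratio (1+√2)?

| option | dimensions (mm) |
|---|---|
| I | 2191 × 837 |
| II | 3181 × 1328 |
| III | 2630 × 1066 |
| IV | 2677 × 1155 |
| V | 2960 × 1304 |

Target silver ratio ≈ 2.414.
I: 2.618 (Δ0.204)  II: 2.395 (Δ0.019)  III: 2.467 (Δ0.053)  IV: 2.318 (Δ0.096)  V: 2.270 (Δ0.144)

II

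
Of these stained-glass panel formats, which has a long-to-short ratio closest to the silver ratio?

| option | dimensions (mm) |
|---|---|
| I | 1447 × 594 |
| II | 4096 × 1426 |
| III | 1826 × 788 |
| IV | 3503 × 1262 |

Ratios (long/short): I ≈ 2.436; II ≈ 2.872; III ≈ 2.317; IV ≈ 2.776.
silver ratio ≈ 2.414; option I is nearest (Δ 0.022).

I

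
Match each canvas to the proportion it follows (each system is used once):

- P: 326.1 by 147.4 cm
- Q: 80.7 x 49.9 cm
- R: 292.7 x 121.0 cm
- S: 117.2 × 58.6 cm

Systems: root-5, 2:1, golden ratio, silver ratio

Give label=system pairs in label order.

P=root-5, Q=golden ratio, R=silver ratio, S=2:1

P = 326.1/147.4 ≈ 2.212 → root-5 (2.236)
Q = 80.7/49.9 ≈ 1.617 → golden ratio (1.618)
R = 292.7/121.0 ≈ 2.419 → silver ratio (2.414)
S = 117.2/58.6 ≈ 2.000 → 2:1 (2.000)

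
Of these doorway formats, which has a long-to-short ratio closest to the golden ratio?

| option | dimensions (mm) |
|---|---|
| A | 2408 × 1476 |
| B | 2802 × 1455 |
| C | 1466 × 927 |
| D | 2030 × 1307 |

Ratios (long/short): A ≈ 1.631; B ≈ 1.926; C ≈ 1.581; D ≈ 1.553.
golden ratio ≈ 1.618; option A is nearest (Δ 0.013).

A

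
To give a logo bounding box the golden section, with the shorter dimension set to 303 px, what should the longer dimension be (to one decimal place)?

golden ratio ≈ 1.61803.
Longer side = 303 × 1.61803 ≈ 490.263 → 490.3 px.

490.3 px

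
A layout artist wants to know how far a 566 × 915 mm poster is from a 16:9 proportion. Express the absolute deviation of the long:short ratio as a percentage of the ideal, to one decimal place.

Ratio = 915 / 566 ≈ 1.6166.
Ideal 16:9 ≈ 1.7778. |1.6166 − 1.7778| / 1.7778 ≈ 9.07% → 9.1%.

9.1%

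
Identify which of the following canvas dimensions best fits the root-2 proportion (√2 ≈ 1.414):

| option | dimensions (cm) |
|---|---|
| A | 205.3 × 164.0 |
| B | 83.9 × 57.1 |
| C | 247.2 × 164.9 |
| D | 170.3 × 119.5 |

Ratios (long/short): A ≈ 1.252; B ≈ 1.469; C ≈ 1.499; D ≈ 1.425.
root-2 ≈ 1.414; option D is nearest (Δ 0.011).

D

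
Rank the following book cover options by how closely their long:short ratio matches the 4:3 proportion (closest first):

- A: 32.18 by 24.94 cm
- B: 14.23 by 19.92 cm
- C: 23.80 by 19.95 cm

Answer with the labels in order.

Ratios: A = 32.18 / 24.94 ≈ 1.290; B = 19.92 / 14.23 ≈ 1.400; C = 23.80 / 19.95 ≈ 1.193.
|Δ from 1.333|: A 0.043; B 0.067; C 0.140.

A, B, C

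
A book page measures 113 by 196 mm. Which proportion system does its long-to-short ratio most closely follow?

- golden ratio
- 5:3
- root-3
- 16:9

196/113 ≈ 1.735. Nearest candidates are root-3 (1.732, off by 0.003) and 16:9 (1.778, off by 0.043).

root-3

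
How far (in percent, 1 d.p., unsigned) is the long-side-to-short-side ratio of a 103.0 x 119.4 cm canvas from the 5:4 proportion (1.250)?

7.3%

Ratio = 119.4 / 103.0 ≈ 1.1592.
Ideal 5:4 = 1.2500. |1.1592 − 1.2500| / 1.2500 ≈ 7.26% → 7.3%.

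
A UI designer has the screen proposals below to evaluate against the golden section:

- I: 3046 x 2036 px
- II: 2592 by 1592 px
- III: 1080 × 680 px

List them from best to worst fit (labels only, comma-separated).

II, III, I

Ratios: I = 3046 / 2036 ≈ 1.496; II = 2592 / 1592 ≈ 1.628; III = 1080 / 680 ≈ 1.588.
|Δ from 1.618|: I 0.122; II 0.010; III 0.030.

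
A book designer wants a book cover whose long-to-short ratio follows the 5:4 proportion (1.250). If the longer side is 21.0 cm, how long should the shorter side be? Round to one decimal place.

16.8 cm

5:4 = 1.25000.
Shorter side = 21.0 ÷ 1.25000 ≈ 16.800 → 16.8 cm.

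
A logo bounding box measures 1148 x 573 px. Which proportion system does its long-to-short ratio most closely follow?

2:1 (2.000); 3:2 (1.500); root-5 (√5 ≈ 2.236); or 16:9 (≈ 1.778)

Ratio = 1148 / 573 ≈ 2.003.
Distances: 2:1 2.000 (Δ 0.003); 3:2 1.500 (Δ 0.503); root-5 2.236 (Δ 0.233); 16:9 1.778 (Δ 0.225).

2:1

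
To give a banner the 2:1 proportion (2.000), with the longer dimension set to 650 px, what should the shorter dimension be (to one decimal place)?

325.0 px

2:1 = 2.00000.
Shorter side = 650 ÷ 2.00000 ≈ 325.000 → 325.0 px.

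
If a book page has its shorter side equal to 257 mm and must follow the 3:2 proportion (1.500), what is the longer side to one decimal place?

385.5 mm

3:2 = 1.50000.
Longer side = 257 × 1.50000 ≈ 385.500 → 385.5 mm.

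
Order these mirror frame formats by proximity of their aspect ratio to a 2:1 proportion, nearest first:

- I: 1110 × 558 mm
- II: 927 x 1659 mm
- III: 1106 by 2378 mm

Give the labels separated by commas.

I: 1110/558 ≈ 1.989 → |1.989 − 2.000| = 0.011
II: 1659/927 ≈ 1.790 → |1.790 − 2.000| = 0.210
III: 2378/1106 ≈ 2.150 → |2.150 − 2.000| = 0.150

I, III, II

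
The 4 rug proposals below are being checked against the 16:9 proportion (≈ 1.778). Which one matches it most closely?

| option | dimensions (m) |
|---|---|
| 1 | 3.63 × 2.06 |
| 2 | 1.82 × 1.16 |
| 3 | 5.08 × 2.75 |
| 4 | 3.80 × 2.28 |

1

Ratios (long/short): 1 ≈ 1.762; 2 ≈ 1.569; 3 ≈ 1.847; 4 ≈ 1.667.
16:9 ≈ 1.778; option 1 is nearest (Δ 0.016).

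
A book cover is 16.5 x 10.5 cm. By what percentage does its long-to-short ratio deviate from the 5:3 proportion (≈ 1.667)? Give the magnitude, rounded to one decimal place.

Ratio = 16.5 / 10.5 ≈ 1.5714.
Ideal 5:3 ≈ 1.6667. |1.5714 − 1.6667| / 1.6667 ≈ 5.72% → 5.7%.

5.7%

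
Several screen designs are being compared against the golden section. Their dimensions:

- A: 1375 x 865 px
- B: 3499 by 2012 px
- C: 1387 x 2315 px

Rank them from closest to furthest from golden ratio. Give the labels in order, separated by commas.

A: 1375/865 ≈ 1.590 → |1.590 − 1.618| = 0.028
B: 3499/2012 ≈ 1.739 → |1.739 − 1.618| = 0.121
C: 2315/1387 ≈ 1.669 → |1.669 − 1.618| = 0.051

A, C, B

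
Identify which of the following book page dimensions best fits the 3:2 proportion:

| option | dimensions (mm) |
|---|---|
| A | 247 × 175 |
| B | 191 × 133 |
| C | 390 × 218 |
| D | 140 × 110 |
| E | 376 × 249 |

E

Target 3:2 ≈ 1.500.
A: 1.411 (Δ0.089)  B: 1.436 (Δ0.064)  C: 1.789 (Δ0.289)  D: 1.273 (Δ0.227)  E: 1.510 (Δ0.010)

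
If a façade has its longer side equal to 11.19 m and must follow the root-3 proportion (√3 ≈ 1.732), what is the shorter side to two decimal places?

root-3 ≈ 1.73205.
Shorter side = 11.19 ÷ 1.73205 ≈ 6.4606 → 6.46 m.

6.46 m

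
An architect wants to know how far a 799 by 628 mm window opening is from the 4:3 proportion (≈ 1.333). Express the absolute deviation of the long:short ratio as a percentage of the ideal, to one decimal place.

Ratio = 799 / 628 ≈ 1.2723.
Ideal 4:3 ≈ 1.3333. |1.2723 − 1.3333| / 1.3333 ≈ 4.58% → 4.6%.

4.6%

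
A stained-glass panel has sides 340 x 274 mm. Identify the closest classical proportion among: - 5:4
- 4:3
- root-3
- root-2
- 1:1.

5:4

340/274 ≈ 1.241. Nearest candidates are 5:4 (1.250, off by 0.009) and 4:3 (1.333, off by 0.092).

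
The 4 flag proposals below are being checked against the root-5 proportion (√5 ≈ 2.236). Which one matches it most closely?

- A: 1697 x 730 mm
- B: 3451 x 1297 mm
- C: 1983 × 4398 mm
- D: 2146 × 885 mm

Target root-5 ≈ 2.236.
A: 2.325 (Δ0.089)  B: 2.661 (Δ0.425)  C: 2.218 (Δ0.018)  D: 2.425 (Δ0.189)

C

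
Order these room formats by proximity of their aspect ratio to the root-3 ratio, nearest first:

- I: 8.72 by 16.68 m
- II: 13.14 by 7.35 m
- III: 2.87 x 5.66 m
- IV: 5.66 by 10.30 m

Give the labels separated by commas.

Ratios: I = 16.68 / 8.72 ≈ 1.913; II = 13.14 / 7.35 ≈ 1.788; III = 5.66 / 2.87 ≈ 1.972; IV = 10.30 / 5.66 ≈ 1.820.
|Δ from 1.732|: I 0.181; II 0.056; III 0.240; IV 0.088.

II, IV, I, III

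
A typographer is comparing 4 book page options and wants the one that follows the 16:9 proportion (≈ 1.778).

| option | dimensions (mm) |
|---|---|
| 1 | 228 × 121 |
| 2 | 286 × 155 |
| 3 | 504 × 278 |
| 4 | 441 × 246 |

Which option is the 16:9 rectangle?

4

Ratios (long/short): 1 ≈ 1.884; 2 ≈ 1.845; 3 ≈ 1.813; 4 ≈ 1.793.
16:9 ≈ 1.778; option 4 is nearest (Δ 0.015).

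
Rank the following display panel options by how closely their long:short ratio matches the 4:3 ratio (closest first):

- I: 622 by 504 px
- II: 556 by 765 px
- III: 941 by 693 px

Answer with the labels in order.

I: 622/504 ≈ 1.234 → |1.234 − 1.333| = 0.099
II: 765/556 ≈ 1.376 → |1.376 − 1.333| = 0.043
III: 941/693 ≈ 1.358 → |1.358 − 1.333| = 0.025

III, II, I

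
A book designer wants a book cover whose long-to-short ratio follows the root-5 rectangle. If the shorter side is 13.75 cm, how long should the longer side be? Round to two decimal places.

root-5 ≈ 2.23607.
Longer side = 13.75 × 2.23607 ≈ 30.7460 → 30.75 cm.

30.75 cm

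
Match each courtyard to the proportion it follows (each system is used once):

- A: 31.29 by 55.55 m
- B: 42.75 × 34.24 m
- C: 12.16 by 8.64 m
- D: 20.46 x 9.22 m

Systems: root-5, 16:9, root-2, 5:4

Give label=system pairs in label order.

A=16:9, B=5:4, C=root-2, D=root-5

Ratios: A ≈ 1.775; B ≈ 1.249; C ≈ 1.407; D ≈ 2.219.
Targets: root-5 ≈ 2.236; 16:9 ≈ 1.778; root-2 ≈ 1.414; 5:4 ≈ 1.250.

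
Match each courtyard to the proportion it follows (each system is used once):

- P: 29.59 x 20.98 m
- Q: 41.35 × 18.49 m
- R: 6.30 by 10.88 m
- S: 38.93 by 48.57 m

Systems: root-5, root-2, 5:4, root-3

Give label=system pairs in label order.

P = 29.59/20.98 ≈ 1.410 → root-2 (1.414)
Q = 41.35/18.49 ≈ 2.236 → root-5 (2.236)
R = 10.88/6.30 ≈ 1.727 → root-3 (1.732)
S = 48.57/38.93 ≈ 1.248 → 5:4 (1.250)

P=root-2, Q=root-5, R=root-3, S=5:4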